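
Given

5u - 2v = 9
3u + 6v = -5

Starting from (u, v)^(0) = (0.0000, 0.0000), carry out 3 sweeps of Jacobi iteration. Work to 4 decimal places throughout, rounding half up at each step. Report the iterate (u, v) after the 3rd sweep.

Iteration 1:
  u = (9 - (-2)·0.0000) / (5) = 1.8000
  v = (-5 - (3)·0.0000) / (6) = -0.8333
Iteration 2:
  u = (9 - (-2)·-0.8333) / (5) = 1.4667
  v = (-5 - (3)·1.8000) / (6) = -1.7333
Iteration 3:
  u = (9 - (-2)·-1.7333) / (5) = 1.1067
  v = (-5 - (3)·1.4667) / (6) = -1.5667

(1.1067, -1.5667)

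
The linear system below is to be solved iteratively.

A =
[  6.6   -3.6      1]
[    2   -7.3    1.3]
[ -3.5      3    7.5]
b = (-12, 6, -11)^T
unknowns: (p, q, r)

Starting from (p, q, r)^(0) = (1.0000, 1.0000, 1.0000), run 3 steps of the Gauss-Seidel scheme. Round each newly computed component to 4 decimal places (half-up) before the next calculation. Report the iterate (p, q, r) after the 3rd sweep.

Iteration 1:
  p = (-12 - (-3.6)·1.0000 - (1)·1.0000) / (6.6) = -1.4242
  q = (6 - (2)·-1.4242 - (1.3)·1.0000) / (-7.3) = -1.0340
  r = (-11 - (-3.5)·-1.4242 - (3)·-1.0340) / (7.5) = -1.7177
Iteration 2:
  p = (-12 - (-3.6)·-1.0340 - (1)·-1.7177) / (6.6) = -2.1219
  q = (6 - (2)·-2.1219 - (1.3)·-1.7177) / (-7.3) = -1.7092
  r = (-11 - (-3.5)·-2.1219 - (3)·-1.7092) / (7.5) = -1.7732
Iteration 3:
  p = (-12 - (-3.6)·-1.7092 - (1)·-1.7732) / (6.6) = -2.4818
  q = (6 - (2)·-2.4818 - (1.3)·-1.7732) / (-7.3) = -1.8176
  r = (-11 - (-3.5)·-2.4818 - (3)·-1.8176) / (7.5) = -1.8978

(-2.4818, -1.8176, -1.8978)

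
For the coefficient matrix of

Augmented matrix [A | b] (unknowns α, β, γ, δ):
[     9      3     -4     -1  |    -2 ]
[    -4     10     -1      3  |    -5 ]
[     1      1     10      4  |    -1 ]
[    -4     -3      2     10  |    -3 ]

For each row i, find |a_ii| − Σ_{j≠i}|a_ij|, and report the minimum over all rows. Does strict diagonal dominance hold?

1

row 1: |9| − (3+4+1) = 1
row 2: |10| − (4+1+3) = 2
row 3: |10| − (1+1+4) = 4
row 4: |10| − (4+3+2) = 1
minimum over rows = 1 → strictly diagonally dominant (convergence guaranteed)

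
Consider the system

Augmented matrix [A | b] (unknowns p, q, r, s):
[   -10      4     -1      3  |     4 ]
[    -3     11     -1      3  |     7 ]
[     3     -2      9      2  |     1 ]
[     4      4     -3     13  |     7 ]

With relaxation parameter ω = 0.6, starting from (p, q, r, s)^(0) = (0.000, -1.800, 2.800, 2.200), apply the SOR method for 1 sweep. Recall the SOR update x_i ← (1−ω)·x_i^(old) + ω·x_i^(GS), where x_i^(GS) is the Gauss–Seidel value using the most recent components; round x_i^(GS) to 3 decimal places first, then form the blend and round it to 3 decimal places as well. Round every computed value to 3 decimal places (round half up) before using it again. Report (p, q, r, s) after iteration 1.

(-0.444, -0.618, 0.900, 1.524)

Iteration 1:
  p: GS value = (4 - (4)·-1.800 - (-1)·2.800 - (3)·2.200) / (-10) = -0.740;  p ← (1−ω)·0.000 + ω·-0.740 = -0.444
  q: GS value = (7 - (-3)·-0.444 - (-1)·2.800 - (3)·2.200) / (11) = 0.170;  q ← (1−ω)·-1.800 + ω·0.170 = -0.618
  r: GS value = (1 - (3)·-0.444 - (-2)·-0.618 - (2)·2.200) / (9) = -0.367;  r ← (1−ω)·2.800 + ω·-0.367 = 0.900
  s: GS value = (7 - (4)·-0.444 - (4)·-0.618 - (-3)·0.900) / (13) = 1.073;  s ← (1−ω)·2.200 + ω·1.073 = 1.524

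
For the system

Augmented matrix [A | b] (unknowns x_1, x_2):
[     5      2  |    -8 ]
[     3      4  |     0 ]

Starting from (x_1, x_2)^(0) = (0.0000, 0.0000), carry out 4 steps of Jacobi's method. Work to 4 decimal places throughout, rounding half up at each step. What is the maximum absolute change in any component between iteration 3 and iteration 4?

Iteration 1:
  x_1 = (-8 - (2)·0.0000) / (5) = -1.6000
  x_2 = (0 - (3)·0.0000) / (4) = 0.0000
Iteration 2:
  x_1 = (-8 - (2)·0.0000) / (5) = -1.6000
  x_2 = (0 - (3)·-1.6000) / (4) = 1.2000
Iteration 3:
  x_1 = (-8 - (2)·1.2000) / (5) = -2.0800
  x_2 = (0 - (3)·-1.6000) / (4) = 1.2000
Iteration 4:
  x_1 = (-8 - (2)·1.2000) / (5) = -2.0800
  x_2 = (0 - (3)·-2.0800) / (4) = 1.5600
Change: (0.0000, 0.3600) → max |·| = 0.3600

0.3600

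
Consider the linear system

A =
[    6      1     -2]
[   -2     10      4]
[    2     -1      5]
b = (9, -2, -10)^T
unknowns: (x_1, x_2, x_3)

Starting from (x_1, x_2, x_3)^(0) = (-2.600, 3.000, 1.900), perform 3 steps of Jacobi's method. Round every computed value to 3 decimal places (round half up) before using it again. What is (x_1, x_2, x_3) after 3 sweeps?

Iteration 1:
  x_1 = (9 - (1)·3.000 - (-2)·1.900) / (6) = 1.633
  x_2 = (-2 - (-2)·-2.600 - (4)·1.900) / (10) = -1.480
  x_3 = (-10 - (2)·-2.600 - (-1)·3.000) / (5) = -0.360
Iteration 2:
  x_1 = (9 - (1)·-1.480 - (-2)·-0.360) / (6) = 1.627
  x_2 = (-2 - (-2)·1.633 - (4)·-0.360) / (10) = 0.271
  x_3 = (-10 - (2)·1.633 - (-1)·-1.480) / (5) = -2.949
Iteration 3:
  x_1 = (9 - (1)·0.271 - (-2)·-2.949) / (6) = 0.472
  x_2 = (-2 - (-2)·1.627 - (4)·-2.949) / (10) = 1.305
  x_3 = (-10 - (2)·1.627 - (-1)·0.271) / (5) = -2.597

(0.472, 1.305, -2.597)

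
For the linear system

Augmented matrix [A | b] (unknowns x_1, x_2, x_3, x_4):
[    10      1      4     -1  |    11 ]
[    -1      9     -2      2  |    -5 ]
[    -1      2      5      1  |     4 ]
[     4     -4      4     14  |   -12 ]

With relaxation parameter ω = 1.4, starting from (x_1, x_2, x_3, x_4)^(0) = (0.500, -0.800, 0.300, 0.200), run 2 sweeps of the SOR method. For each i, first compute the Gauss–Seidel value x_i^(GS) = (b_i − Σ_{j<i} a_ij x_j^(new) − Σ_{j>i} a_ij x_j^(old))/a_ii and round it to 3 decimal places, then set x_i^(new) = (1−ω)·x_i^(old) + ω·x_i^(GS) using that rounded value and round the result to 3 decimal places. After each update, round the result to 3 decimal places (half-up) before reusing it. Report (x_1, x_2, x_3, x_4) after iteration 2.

Iteration 1:
  x_1: GS value = (11 - (1)·-0.800 - (4)·0.300 - (-1)·0.200) / (10) = 1.080;  x_1 ← (1−ω)·0.500 + ω·1.080 = 1.312
  x_2: GS value = (-5 - (-1)·1.312 - (-2)·0.300 - (2)·0.200) / (9) = -0.388;  x_2 ← (1−ω)·-0.800 + ω·-0.388 = -0.223
  x_3: GS value = (4 - (-1)·1.312 - (2)·-0.223 - (1)·0.200) / (5) = 1.112;  x_3 ← (1−ω)·0.300 + ω·1.112 = 1.437
  x_4: GS value = (-12 - (4)·1.312 - (-4)·-0.223 - (4)·1.437) / (14) = -1.706;  x_4 ← (1−ω)·0.200 + ω·-1.706 = -2.468
Iteration 2:
  x_1: GS value = (11 - (1)·-0.223 - (4)·1.437 - (-1)·-2.468) / (10) = 0.301;  x_1 ← (1−ω)·1.312 + ω·0.301 = -0.103
  x_2: GS value = (-5 - (-1)·-0.103 - (-2)·1.437 - (2)·-2.468) / (9) = 0.301;  x_2 ← (1−ω)·-0.223 + ω·0.301 = 0.511
  x_3: GS value = (4 - (-1)·-0.103 - (2)·0.511 - (1)·-2.468) / (5) = 1.069;  x_3 ← (1−ω)·1.437 + ω·1.069 = 0.922
  x_4: GS value = (-12 - (4)·-0.103 - (-4)·0.511 - (4)·0.922) / (14) = -0.945;  x_4 ← (1−ω)·-2.468 + ω·-0.945 = -0.336

(-0.103, 0.511, 0.922, -0.336)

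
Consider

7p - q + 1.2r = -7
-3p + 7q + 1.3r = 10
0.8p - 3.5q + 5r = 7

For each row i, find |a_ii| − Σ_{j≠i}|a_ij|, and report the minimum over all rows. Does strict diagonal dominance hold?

row 1: |7| − (1+1.2) = 4.8
row 2: |7| − (3+1.3) = 2.7
row 3: |5| − (0.8+3.5) = 0.7
minimum over rows = 0.7 → strictly diagonally dominant (convergence guaranteed)

0.7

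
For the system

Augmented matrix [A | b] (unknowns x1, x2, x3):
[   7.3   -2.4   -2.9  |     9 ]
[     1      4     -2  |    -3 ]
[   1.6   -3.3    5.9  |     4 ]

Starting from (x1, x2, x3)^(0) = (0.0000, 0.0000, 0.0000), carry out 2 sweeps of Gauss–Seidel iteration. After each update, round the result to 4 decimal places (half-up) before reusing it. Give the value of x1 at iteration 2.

0.7863

Iteration 1:
  x1 = (9 - (-2.4)·0.0000 - (-2.9)·0.0000) / (7.3) = 1.2329
  x2 = (-3 - (1)·1.2329 - (-2)·0.0000) / (4) = -1.0582
  x3 = (4 - (1.6)·1.2329 - (-3.3)·-1.0582) / (5.9) = -0.2483
Iteration 2:
  x1 = (9 - (-2.4)·-1.0582 - (-2.9)·-0.2483) / (7.3) = 0.7863
  x2 = (-3 - (1)·0.7863 - (-2)·-0.2483) / (4) = -1.0707
  x3 = (4 - (1.6)·0.7863 - (-3.3)·-1.0707) / (5.9) = -0.1341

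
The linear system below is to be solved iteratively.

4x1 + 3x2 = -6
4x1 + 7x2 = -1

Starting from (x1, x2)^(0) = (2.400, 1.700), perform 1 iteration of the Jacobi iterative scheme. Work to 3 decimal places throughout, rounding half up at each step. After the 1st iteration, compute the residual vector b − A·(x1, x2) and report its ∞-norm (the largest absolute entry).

20.698

Iteration 1:
  x1 = (-6 - (3)·1.700) / (4) = -2.775
  x2 = (-1 - (4)·2.400) / (7) = -1.514
Residual b − A·x = (9.642, 20.698); ∞-norm = 20.698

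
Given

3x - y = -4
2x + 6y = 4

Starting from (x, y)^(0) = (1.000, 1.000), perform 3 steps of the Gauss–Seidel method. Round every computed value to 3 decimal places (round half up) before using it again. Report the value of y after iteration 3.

Iteration 1:
  x = (-4 - (-1)·1.000) / (3) = -1.000
  y = (4 - (2)·-1.000) / (6) = 1.000
Iteration 2:
  x = (-4 - (-1)·1.000) / (3) = -1.000
  y = (4 - (2)·-1.000) / (6) = 1.000
Iteration 3:
  x = (-4 - (-1)·1.000) / (3) = -1.000
  y = (4 - (2)·-1.000) / (6) = 1.000

1.000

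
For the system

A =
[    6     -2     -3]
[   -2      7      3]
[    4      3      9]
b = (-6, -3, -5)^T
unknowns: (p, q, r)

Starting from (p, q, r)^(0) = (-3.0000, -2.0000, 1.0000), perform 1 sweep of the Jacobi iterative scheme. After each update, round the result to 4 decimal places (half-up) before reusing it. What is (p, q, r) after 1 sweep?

Iteration 1:
  p = (-6 - (-2)·-2.0000 - (-3)·1.0000) / (6) = -1.1667
  q = (-3 - (-2)·-3.0000 - (3)·1.0000) / (7) = -1.7143
  r = (-5 - (4)·-3.0000 - (3)·-2.0000) / (9) = 1.4444

(-1.1667, -1.7143, 1.4444)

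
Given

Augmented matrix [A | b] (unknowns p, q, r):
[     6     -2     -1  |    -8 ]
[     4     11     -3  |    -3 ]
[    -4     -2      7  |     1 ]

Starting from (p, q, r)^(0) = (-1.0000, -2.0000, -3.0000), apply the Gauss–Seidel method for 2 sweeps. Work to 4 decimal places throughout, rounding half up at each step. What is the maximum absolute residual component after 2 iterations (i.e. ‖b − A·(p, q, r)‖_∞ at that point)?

1.6273

Iteration 1:
  p = (-8 - (-2)·-2.0000 - (-1)·-3.0000) / (6) = -2.5000
  q = (-3 - (4)·-2.5000 - (-3)·-3.0000) / (11) = -0.1818
  r = (1 - (-4)·-2.5000 - (-2)·-0.1818) / (7) = -1.3377
Iteration 2:
  p = (-8 - (-2)·-0.1818 - (-1)·-1.3377) / (6) = -1.6169
  q = (-3 - (4)·-1.6169 - (-3)·-1.3377) / (11) = -0.0496
  r = (1 - (-4)·-1.6169 - (-2)·-0.0496) / (7) = -0.7953
Residual b − A·x = (0.8069, 1.6273, 0.0003); ∞-norm = 1.6273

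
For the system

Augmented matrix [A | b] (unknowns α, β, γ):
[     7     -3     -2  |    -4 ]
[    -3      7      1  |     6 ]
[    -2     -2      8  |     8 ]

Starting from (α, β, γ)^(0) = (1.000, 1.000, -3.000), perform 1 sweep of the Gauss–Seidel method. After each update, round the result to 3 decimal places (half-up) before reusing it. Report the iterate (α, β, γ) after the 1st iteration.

(-1.000, 0.857, 0.964)

Iteration 1:
  α = (-4 - (-3)·1.000 - (-2)·-3.000) / (7) = -1.000
  β = (6 - (-3)·-1.000 - (1)·-3.000) / (7) = 0.857
  γ = (8 - (-2)·-1.000 - (-2)·0.857) / (8) = 0.964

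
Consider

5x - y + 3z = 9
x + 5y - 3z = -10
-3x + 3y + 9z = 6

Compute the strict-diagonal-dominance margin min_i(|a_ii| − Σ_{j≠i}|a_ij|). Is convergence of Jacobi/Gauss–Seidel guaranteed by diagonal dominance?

1

row 1: |5| − (1+3) = 1
row 2: |5| − (1+3) = 1
row 3: |9| − (3+3) = 3
minimum over rows = 1 → strictly diagonally dominant (convergence guaranteed)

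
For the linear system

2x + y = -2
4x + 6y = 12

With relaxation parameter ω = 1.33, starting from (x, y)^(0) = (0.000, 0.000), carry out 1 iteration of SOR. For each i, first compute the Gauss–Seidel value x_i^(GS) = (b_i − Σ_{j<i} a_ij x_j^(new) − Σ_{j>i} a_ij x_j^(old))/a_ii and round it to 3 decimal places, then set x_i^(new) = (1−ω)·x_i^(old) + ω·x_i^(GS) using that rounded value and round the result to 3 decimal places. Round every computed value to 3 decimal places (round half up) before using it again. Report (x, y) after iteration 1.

(-1.330, 3.840)

Iteration 1:
  x: GS value = (-2 - (1)·0.000) / (2) = -1.000;  x ← (1−ω)·0.000 + ω·-1.000 = -1.330
  y: GS value = (12 - (4)·-1.330) / (6) = 2.887;  y ← (1−ω)·0.000 + ω·2.887 = 3.840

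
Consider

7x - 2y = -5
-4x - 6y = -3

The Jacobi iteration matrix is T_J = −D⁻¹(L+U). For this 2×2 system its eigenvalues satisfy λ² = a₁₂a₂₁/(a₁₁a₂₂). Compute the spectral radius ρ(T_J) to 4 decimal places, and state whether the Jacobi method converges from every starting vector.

a₁₂a₂₁/(a₁₁a₂₂) = (-2)·(-4) / ((7)·(-6)) = -0.190476
ρ = √|-0.190476| = √0.190476 = 0.4364
ρ < 1, so Jacobi converges

0.4364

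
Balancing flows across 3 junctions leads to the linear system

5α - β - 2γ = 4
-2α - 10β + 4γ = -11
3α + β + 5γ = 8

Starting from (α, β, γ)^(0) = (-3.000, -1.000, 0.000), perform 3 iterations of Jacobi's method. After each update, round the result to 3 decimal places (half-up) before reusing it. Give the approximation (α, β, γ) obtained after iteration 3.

(1.644, 0.944, -0.432)

Iteration 1:
  α = (4 - (-1)·-1.000 - (-2)·0.000) / (5) = 0.600
  β = (-11 - (-2)·-3.000 - (4)·0.000) / (-10) = 1.700
  γ = (8 - (3)·-3.000 - (1)·-1.000) / (5) = 3.600
Iteration 2:
  α = (4 - (-1)·1.700 - (-2)·3.600) / (5) = 2.580
  β = (-11 - (-2)·0.600 - (4)·3.600) / (-10) = 2.420
  γ = (8 - (3)·0.600 - (1)·1.700) / (5) = 0.900
Iteration 3:
  α = (4 - (-1)·2.420 - (-2)·0.900) / (5) = 1.644
  β = (-11 - (-2)·2.580 - (4)·0.900) / (-10) = 0.944
  γ = (8 - (3)·2.580 - (1)·2.420) / (5) = -0.432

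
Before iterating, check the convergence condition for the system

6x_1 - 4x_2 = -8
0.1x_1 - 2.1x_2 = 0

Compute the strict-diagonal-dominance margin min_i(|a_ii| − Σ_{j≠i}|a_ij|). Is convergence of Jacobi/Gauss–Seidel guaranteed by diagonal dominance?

row 1: |6| − (4) = 2
row 2: |-2.1| − (0.1) = 2
minimum over rows = 2 → strictly diagonally dominant (convergence guaranteed)

2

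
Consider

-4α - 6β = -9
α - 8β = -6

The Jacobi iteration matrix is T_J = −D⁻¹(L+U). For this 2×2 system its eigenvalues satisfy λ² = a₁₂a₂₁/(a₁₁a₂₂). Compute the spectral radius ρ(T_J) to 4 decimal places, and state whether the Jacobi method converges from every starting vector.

0.4330

a₁₂a₂₁/(a₁₁a₂₂) = (-6)·(1) / ((-4)·(-8)) = -0.187500
ρ = √|-0.187500| = √0.187500 = 0.4330
ρ < 1, so Jacobi converges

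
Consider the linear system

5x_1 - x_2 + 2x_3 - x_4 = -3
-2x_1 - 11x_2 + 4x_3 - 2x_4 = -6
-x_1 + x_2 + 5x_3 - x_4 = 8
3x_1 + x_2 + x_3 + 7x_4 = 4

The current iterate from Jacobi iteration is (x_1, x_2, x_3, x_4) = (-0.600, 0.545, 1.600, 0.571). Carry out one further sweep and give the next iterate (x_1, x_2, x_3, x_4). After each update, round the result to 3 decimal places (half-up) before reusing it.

One sweep:
  x_1 = (-3 - (-1)·0.545 - (2)·1.600 - (-1)·0.571) / (5) = -1.017
  x_2 = (-6 - (-2)·-0.600 - (4)·1.600 - (-2)·0.571) / (-11) = 1.133
  x_3 = (8 - (-1)·-0.600 - (1)·0.545 - (-1)·0.571) / (5) = 1.485
  x_4 = (4 - (3)·-0.600 - (1)·0.545 - (1)·1.600) / (7) = 0.522

(-1.017, 1.133, 1.485, 0.522)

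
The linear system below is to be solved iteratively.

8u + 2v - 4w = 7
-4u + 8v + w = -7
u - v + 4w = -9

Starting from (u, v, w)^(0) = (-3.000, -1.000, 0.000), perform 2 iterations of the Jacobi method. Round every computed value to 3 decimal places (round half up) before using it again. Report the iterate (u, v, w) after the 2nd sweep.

(0.594, -0.094, -3.125)

Iteration 1:
  u = (7 - (2)·-1.000 - (-4)·0.000) / (8) = 1.125
  v = (-7 - (-4)·-3.000 - (1)·0.000) / (8) = -2.375
  w = (-9 - (1)·-3.000 - (-1)·-1.000) / (4) = -1.750
Iteration 2:
  u = (7 - (2)·-2.375 - (-4)·-1.750) / (8) = 0.594
  v = (-7 - (-4)·1.125 - (1)·-1.750) / (8) = -0.094
  w = (-9 - (1)·1.125 - (-1)·-2.375) / (4) = -3.125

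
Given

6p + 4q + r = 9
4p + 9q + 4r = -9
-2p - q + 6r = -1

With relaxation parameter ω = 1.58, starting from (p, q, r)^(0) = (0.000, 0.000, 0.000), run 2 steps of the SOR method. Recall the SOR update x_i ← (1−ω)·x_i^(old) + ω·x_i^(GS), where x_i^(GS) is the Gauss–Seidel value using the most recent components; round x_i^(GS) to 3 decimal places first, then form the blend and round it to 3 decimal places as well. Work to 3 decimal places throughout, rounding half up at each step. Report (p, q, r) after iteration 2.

Iteration 1:
  p: GS value = (9 - (4)·0.000 - (1)·0.000) / (6) = 1.500;  p ← (1−ω)·0.000 + ω·1.500 = 2.370
  q: GS value = (-9 - (4)·2.370 - (4)·0.000) / (9) = -2.053;  q ← (1−ω)·0.000 + ω·-2.053 = -3.244
  r: GS value = (-1 - (-2)·2.370 - (-1)·-3.244) / (6) = 0.083;  r ← (1−ω)·0.000 + ω·0.083 = 0.131
Iteration 2:
  p: GS value = (9 - (4)·-3.244 - (1)·0.131) / (6) = 3.641;  p ← (1−ω)·2.370 + ω·3.641 = 4.378
  q: GS value = (-9 - (4)·4.378 - (4)·0.131) / (9) = -3.004;  q ← (1−ω)·-3.244 + ω·-3.004 = -2.865
  r: GS value = (-1 - (-2)·4.378 - (-1)·-2.865) / (6) = 0.815;  r ← (1−ω)·0.131 + ω·0.815 = 1.212

(4.378, -2.865, 1.212)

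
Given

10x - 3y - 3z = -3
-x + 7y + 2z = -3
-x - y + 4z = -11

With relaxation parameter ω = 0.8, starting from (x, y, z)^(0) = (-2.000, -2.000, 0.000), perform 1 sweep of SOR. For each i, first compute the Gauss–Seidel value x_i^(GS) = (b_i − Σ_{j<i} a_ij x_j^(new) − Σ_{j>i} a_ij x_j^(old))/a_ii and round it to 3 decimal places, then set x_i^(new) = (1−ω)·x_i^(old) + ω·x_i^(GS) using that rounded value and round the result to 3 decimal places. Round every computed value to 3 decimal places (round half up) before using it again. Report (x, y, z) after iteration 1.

Iteration 1:
  x: GS value = (-3 - (-3)·-2.000 - (-3)·0.000) / (10) = -0.900;  x ← (1−ω)·-2.000 + ω·-0.900 = -1.120
  y: GS value = (-3 - (-1)·-1.120 - (2)·0.000) / (7) = -0.589;  y ← (1−ω)·-2.000 + ω·-0.589 = -0.871
  z: GS value = (-11 - (-1)·-1.120 - (-1)·-0.871) / (4) = -3.248;  z ← (1−ω)·0.000 + ω·-3.248 = -2.598

(-1.120, -0.871, -2.598)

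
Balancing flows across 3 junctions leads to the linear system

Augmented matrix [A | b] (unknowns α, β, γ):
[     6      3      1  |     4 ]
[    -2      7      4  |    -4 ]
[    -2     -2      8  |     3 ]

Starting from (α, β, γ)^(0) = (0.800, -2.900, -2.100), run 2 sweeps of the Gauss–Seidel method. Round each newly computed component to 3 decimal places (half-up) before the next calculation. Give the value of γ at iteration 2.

-0.028

Iteration 1:
  α = (4 - (3)·-2.900 - (1)·-2.100) / (6) = 2.467
  β = (-4 - (-2)·2.467 - (4)·-2.100) / (7) = 1.333
  γ = (3 - (-2)·2.467 - (-2)·1.333) / (8) = 1.325
Iteration 2:
  α = (4 - (3)·1.333 - (1)·1.325) / (6) = -0.221
  β = (-4 - (-2)·-0.221 - (4)·1.325) / (7) = -1.392
  γ = (3 - (-2)·-0.221 - (-2)·-1.392) / (8) = -0.028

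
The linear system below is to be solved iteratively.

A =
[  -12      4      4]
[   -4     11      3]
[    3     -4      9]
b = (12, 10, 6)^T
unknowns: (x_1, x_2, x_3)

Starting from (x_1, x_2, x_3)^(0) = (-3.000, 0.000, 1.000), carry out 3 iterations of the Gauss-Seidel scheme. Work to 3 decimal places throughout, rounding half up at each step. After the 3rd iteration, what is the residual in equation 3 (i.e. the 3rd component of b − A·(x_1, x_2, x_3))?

0.001

Iteration 1:
  x_1 = (12 - (4)·0.000 - (4)·1.000) / (-12) = -0.667
  x_2 = (10 - (-4)·-0.667 - (3)·1.000) / (11) = 0.394
  x_3 = (6 - (3)·-0.667 - (-4)·0.394) / (9) = 1.064
Iteration 2:
  x_1 = (12 - (4)·0.394 - (4)·1.064) / (-12) = -0.514
  x_2 = (10 - (-4)·-0.514 - (3)·1.064) / (11) = 0.432
  x_3 = (6 - (3)·-0.514 - (-4)·0.432) / (9) = 1.030
Iteration 3:
  x_1 = (12 - (4)·0.432 - (4)·1.030) / (-12) = -0.513
  x_2 = (10 - (-4)·-0.513 - (3)·1.030) / (11) = 0.442
  x_3 = (6 - (3)·-0.513 - (-4)·0.442) / (9) = 1.034
Residual b − A·x = (-0.060, -0.016, 0.001)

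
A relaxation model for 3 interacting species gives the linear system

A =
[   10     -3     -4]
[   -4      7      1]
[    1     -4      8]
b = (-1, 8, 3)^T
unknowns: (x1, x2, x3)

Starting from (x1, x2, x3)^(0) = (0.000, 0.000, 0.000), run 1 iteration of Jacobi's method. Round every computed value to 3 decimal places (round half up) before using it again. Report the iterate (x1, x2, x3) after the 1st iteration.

(-0.100, 1.143, 0.375)

Iteration 1:
  x1 = (-1 - (-3)·0.000 - (-4)·0.000) / (10) = -0.100
  x2 = (8 - (-4)·0.000 - (1)·0.000) / (7) = 1.143
  x3 = (3 - (1)·0.000 - (-4)·0.000) / (8) = 0.375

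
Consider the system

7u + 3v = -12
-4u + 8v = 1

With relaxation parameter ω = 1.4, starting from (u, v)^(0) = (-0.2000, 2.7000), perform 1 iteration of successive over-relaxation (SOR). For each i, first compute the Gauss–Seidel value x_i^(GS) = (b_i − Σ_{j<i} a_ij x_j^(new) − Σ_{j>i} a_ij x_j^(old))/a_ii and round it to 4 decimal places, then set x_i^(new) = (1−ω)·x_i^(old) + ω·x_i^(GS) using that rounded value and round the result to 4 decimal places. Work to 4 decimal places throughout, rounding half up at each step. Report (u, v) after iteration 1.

Iteration 1:
  u: GS value = (-12 - (3)·2.7000) / (7) = -2.8714;  u ← (1−ω)·-0.2000 + ω·-2.8714 = -3.9400
  v: GS value = (1 - (-4)·-3.9400) / (8) = -1.8450;  v ← (1−ω)·2.7000 + ω·-1.8450 = -3.6630

(-3.9400, -3.6630)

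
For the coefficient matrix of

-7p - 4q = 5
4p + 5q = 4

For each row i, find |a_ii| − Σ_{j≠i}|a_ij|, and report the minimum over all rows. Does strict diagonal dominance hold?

row 1: |-7| − (4) = 3
row 2: |5| − (4) = 1
minimum over rows = 1 → strictly diagonally dominant (convergence guaranteed)

1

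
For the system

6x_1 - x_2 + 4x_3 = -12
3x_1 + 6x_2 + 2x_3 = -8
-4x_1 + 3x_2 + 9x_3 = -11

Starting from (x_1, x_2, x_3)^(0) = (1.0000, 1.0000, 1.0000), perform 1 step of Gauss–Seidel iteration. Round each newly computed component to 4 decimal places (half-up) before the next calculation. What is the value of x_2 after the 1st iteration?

-0.4167

Iteration 1:
  x_1 = (-12 - (-1)·1.0000 - (4)·1.0000) / (6) = -2.5000
  x_2 = (-8 - (3)·-2.5000 - (2)·1.0000) / (6) = -0.4167
  x_3 = (-11 - (-4)·-2.5000 - (3)·-0.4167) / (9) = -2.1944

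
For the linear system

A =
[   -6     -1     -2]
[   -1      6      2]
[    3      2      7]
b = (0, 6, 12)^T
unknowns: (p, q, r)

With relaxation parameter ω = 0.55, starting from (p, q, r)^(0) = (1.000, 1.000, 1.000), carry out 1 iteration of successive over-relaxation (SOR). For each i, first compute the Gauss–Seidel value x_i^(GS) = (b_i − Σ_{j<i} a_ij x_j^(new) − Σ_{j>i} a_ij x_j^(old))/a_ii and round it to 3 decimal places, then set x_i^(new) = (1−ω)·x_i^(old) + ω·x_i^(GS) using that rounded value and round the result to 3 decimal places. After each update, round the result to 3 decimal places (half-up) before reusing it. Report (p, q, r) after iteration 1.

Iteration 1:
  p: GS value = (0 - (-1)·1.000 - (-2)·1.000) / (-6) = -0.500;  p ← (1−ω)·1.000 + ω·-0.500 = 0.175
  q: GS value = (6 - (-1)·0.175 - (2)·1.000) / (6) = 0.696;  q ← (1−ω)·1.000 + ω·0.696 = 0.833
  r: GS value = (12 - (3)·0.175 - (2)·0.833) / (7) = 1.401;  r ← (1−ω)·1.000 + ω·1.401 = 1.221

(0.175, 0.833, 1.221)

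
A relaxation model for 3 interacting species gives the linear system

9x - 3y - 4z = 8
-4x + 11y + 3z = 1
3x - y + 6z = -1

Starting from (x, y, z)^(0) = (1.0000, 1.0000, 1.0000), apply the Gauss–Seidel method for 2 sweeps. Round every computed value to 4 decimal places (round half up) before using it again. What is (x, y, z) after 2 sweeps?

(0.6173, 0.5688, -0.3805)

Iteration 1:
  x = (8 - (-3)·1.0000 - (-4)·1.0000) / (9) = 1.6667
  y = (1 - (-4)·1.6667 - (3)·1.0000) / (11) = 0.4243
  z = (-1 - (3)·1.6667 - (-1)·0.4243) / (6) = -0.9293
Iteration 2:
  x = (8 - (-3)·0.4243 - (-4)·-0.9293) / (9) = 0.6173
  y = (1 - (-4)·0.6173 - (3)·-0.9293) / (11) = 0.5688
  z = (-1 - (3)·0.6173 - (-1)·0.5688) / (6) = -0.3805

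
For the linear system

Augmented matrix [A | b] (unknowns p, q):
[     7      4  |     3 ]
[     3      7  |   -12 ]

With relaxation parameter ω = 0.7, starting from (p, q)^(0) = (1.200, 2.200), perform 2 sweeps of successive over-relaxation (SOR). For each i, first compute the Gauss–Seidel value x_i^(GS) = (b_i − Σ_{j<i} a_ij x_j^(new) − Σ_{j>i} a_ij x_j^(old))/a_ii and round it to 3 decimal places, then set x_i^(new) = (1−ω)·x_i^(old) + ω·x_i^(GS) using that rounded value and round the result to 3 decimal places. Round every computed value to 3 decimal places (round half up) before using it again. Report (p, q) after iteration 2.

Iteration 1:
  p: GS value = (3 - (4)·2.200) / (7) = -0.829;  p ← (1−ω)·1.200 + ω·-0.829 = -0.220
  q: GS value = (-12 - (3)·-0.220) / (7) = -1.620;  q ← (1−ω)·2.200 + ω·-1.620 = -0.474
Iteration 2:
  p: GS value = (3 - (4)·-0.474) / (7) = 0.699;  p ← (1−ω)·-0.220 + ω·0.699 = 0.423
  q: GS value = (-12 - (3)·0.423) / (7) = -1.896;  q ← (1−ω)·-0.474 + ω·-1.896 = -1.469

(0.423, -1.469)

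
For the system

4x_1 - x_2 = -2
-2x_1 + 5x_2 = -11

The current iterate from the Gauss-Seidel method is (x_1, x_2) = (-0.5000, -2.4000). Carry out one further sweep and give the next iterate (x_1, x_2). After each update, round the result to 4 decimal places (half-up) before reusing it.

(-1.1000, -2.6400)

One sweep:
  x_1 = (-2 - (-1)·-2.4000) / (4) = -1.1000
  x_2 = (-11 - (-2)·-1.1000) / (5) = -2.6400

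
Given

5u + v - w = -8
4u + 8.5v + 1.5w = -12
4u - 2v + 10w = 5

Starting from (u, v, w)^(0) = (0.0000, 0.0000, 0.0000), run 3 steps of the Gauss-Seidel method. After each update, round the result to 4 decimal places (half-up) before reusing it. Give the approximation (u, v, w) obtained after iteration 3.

Iteration 1:
  u = (-8 - (1)·0.0000 - (-1)·0.0000) / (5) = -1.6000
  v = (-12 - (4)·-1.6000 - (1.5)·0.0000) / (8.5) = -0.6588
  w = (5 - (4)·-1.6000 - (-2)·-0.6588) / (10) = 1.0082
Iteration 2:
  u = (-8 - (1)·-0.6588 - (-1)·1.0082) / (5) = -1.2666
  v = (-12 - (4)·-1.2666 - (1.5)·1.0082) / (8.5) = -0.9936
  w = (5 - (4)·-1.2666 - (-2)·-0.9936) / (10) = 0.8079
Iteration 3:
  u = (-8 - (1)·-0.9936 - (-1)·0.8079) / (5) = -1.2397
  v = (-12 - (4)·-1.2397 - (1.5)·0.8079) / (8.5) = -0.9709
  w = (5 - (4)·-1.2397 - (-2)·-0.9709) / (10) = 0.8017

(-1.2397, -0.9709, 0.8017)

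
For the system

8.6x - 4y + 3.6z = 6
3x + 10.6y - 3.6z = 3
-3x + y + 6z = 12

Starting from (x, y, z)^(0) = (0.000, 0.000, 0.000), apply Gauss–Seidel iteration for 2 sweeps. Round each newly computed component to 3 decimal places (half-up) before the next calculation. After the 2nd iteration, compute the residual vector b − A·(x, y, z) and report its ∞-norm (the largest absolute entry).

Iteration 1:
  x = (6 - (-4)·0.000 - (3.6)·0.000) / (8.6) = 0.698
  y = (3 - (3)·0.698 - (-3.6)·0.000) / (10.6) = 0.085
  z = (12 - (-3)·0.698 - (1)·0.085) / (6) = 2.335
Iteration 2:
  x = (6 - (-4)·0.085 - (3.6)·2.335) / (8.6) = -0.240
  y = (3 - (3)·-0.240 - (-3.6)·2.335) / (10.6) = 1.144
  z = (12 - (-3)·-0.240 - (1)·1.144) / (6) = 1.689
Residual b − A·x = (6.560, -2.326, 0.002); ∞-norm = 6.560

6.560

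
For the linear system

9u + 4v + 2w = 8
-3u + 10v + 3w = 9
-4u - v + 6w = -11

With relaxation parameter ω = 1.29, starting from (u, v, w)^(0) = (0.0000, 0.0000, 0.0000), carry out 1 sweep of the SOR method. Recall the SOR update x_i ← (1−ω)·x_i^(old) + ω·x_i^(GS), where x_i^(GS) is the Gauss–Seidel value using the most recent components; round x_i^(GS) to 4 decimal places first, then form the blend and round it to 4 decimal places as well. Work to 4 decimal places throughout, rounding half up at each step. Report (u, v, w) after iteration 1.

Iteration 1:
  u: GS value = (8 - (4)·0.0000 - (2)·0.0000) / (9) = 0.8889;  u ← (1−ω)·0.0000 + ω·0.8889 = 1.1467
  v: GS value = (9 - (-3)·1.1467 - (3)·0.0000) / (10) = 1.2440;  v ← (1−ω)·0.0000 + ω·1.2440 = 1.6048
  w: GS value = (-11 - (-4)·1.1467 - (-1)·1.6048) / (6) = -0.8014;  w ← (1−ω)·0.0000 + ω·-0.8014 = -1.0338

(1.1467, 1.6048, -1.0338)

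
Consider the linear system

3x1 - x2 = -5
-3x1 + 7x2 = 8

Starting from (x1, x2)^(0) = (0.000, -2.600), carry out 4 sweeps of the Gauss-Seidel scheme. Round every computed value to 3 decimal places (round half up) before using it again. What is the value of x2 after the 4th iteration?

Iteration 1:
  x1 = (-5 - (-1)·-2.600) / (3) = -2.533
  x2 = (8 - (-3)·-2.533) / (7) = 0.057
Iteration 2:
  x1 = (-5 - (-1)·0.057) / (3) = -1.648
  x2 = (8 - (-3)·-1.648) / (7) = 0.437
Iteration 3:
  x1 = (-5 - (-1)·0.437) / (3) = -1.521
  x2 = (8 - (-3)·-1.521) / (7) = 0.491
Iteration 4:
  x1 = (-5 - (-1)·0.491) / (3) = -1.503
  x2 = (8 - (-3)·-1.503) / (7) = 0.499

0.499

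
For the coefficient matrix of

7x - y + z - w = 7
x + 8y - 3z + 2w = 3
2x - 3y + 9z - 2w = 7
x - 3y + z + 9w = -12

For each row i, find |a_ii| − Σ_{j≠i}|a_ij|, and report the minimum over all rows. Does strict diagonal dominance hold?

row 1: |7| − (1+1+1) = 4
row 2: |8| − (1+3+2) = 2
row 3: |9| − (2+3+2) = 2
row 4: |9| − (1+3+1) = 4
minimum over rows = 2 → strictly diagonally dominant (convergence guaranteed)

2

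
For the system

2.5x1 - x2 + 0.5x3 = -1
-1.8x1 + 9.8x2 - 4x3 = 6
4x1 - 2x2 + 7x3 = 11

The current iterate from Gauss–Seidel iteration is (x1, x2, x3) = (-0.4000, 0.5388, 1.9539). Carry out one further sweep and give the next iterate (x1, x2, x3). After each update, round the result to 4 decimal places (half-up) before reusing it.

One sweep:
  x1 = (-1 - (-1)·0.5388 - (0.5)·1.9539) / (2.5) = -0.5753
  x2 = (6 - (-1.8)·-0.5753 - (-4)·1.9539) / (9.8) = 1.3041
  x3 = (11 - (4)·-0.5753 - (-2)·1.3041) / (7) = 2.2728

(-0.5753, 1.3041, 2.2728)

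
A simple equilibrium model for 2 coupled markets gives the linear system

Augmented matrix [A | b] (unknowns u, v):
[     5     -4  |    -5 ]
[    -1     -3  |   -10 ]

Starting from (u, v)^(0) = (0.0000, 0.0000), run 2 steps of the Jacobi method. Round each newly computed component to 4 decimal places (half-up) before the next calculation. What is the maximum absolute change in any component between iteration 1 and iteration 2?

2.6666

Iteration 1:
  u = (-5 - (-4)·0.0000) / (5) = -1.0000
  v = (-10 - (-1)·0.0000) / (-3) = 3.3333
Iteration 2:
  u = (-5 - (-4)·3.3333) / (5) = 1.6666
  v = (-10 - (-1)·-1.0000) / (-3) = 3.6667
Change: (2.6666, 0.3334) → max |·| = 2.6666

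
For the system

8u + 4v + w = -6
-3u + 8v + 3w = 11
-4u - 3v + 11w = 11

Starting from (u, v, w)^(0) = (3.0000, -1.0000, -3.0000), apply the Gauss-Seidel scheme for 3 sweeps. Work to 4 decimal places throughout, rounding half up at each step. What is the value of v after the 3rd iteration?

1.0513

Iteration 1:
  u = (-6 - (4)·-1.0000 - (1)·-3.0000) / (8) = 0.1250
  v = (11 - (-3)·0.1250 - (3)·-3.0000) / (8) = 2.5469
  w = (11 - (-4)·0.1250 - (-3)·2.5469) / (11) = 1.7401
Iteration 2:
  u = (-6 - (4)·2.5469 - (1)·1.7401) / (8) = -2.2410
  v = (11 - (-3)·-2.2410 - (3)·1.7401) / (8) = -0.1179
  w = (11 - (-4)·-2.2410 - (-3)·-0.1179) / (11) = 0.1529
Iteration 3:
  u = (-6 - (4)·-0.1179 - (1)·0.1529) / (8) = -0.7102
  v = (11 - (-3)·-0.7102 - (3)·0.1529) / (8) = 1.0513
  w = (11 - (-4)·-0.7102 - (-3)·1.0513) / (11) = 1.0285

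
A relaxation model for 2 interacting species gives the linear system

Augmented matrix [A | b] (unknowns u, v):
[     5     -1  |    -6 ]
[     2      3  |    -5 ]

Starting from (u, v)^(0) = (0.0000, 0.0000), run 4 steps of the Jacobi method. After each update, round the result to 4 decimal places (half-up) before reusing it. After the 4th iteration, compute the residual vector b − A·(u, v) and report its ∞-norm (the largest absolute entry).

Iteration 1:
  u = (-6 - (-1)·0.0000) / (5) = -1.2000
  v = (-5 - (2)·0.0000) / (3) = -1.6667
Iteration 2:
  u = (-6 - (-1)·-1.6667) / (5) = -1.5333
  v = (-5 - (2)·-1.2000) / (3) = -0.8667
Iteration 3:
  u = (-6 - (-1)·-0.8667) / (5) = -1.3733
  v = (-5 - (2)·-1.5333) / (3) = -0.6445
Iteration 4:
  u = (-6 - (-1)·-0.6445) / (5) = -1.3289
  v = (-5 - (2)·-1.3733) / (3) = -0.7511
Residual b − A·x = (-0.1066, -0.0889); ∞-norm = 0.1066

0.1066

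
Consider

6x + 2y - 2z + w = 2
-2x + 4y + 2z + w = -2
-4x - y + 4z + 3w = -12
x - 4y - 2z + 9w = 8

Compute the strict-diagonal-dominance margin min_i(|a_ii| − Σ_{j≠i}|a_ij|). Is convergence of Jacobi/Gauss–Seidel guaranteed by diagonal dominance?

-4

row 1: |6| − (2+2+1) = 1
row 2: |4| − (2+2+1) = -1
row 3: |4| − (4+1+3) = -4
row 4: |9| − (1+4+2) = 2
minimum over rows = -4 → not strictly diagonally dominant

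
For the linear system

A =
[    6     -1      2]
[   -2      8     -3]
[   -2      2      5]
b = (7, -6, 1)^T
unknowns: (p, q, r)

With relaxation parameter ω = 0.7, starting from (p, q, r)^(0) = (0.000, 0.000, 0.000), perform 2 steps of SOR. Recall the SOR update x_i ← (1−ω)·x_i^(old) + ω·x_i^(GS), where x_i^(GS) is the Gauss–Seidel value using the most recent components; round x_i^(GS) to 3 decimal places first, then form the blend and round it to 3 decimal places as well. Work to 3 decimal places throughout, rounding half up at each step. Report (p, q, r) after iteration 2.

(0.906, -0.356, 0.636)

Iteration 1:
  p: GS value = (7 - (-1)·0.000 - (2)·0.000) / (6) = 1.167;  p ← (1−ω)·0.000 + ω·1.167 = 0.817
  q: GS value = (-6 - (-2)·0.817 - (-3)·0.000) / (8) = -0.546;  q ← (1−ω)·0.000 + ω·-0.546 = -0.382
  r: GS value = (1 - (-2)·0.817 - (2)·-0.382) / (5) = 0.680;  r ← (1−ω)·0.000 + ω·0.680 = 0.476
Iteration 2:
  p: GS value = (7 - (-1)·-0.382 - (2)·0.476) / (6) = 0.944;  p ← (1−ω)·0.817 + ω·0.944 = 0.906
  q: GS value = (-6 - (-2)·0.906 - (-3)·0.476) / (8) = -0.345;  q ← (1−ω)·-0.382 + ω·-0.345 = -0.356
  r: GS value = (1 - (-2)·0.906 - (2)·-0.356) / (5) = 0.705;  r ← (1−ω)·0.476 + ω·0.705 = 0.636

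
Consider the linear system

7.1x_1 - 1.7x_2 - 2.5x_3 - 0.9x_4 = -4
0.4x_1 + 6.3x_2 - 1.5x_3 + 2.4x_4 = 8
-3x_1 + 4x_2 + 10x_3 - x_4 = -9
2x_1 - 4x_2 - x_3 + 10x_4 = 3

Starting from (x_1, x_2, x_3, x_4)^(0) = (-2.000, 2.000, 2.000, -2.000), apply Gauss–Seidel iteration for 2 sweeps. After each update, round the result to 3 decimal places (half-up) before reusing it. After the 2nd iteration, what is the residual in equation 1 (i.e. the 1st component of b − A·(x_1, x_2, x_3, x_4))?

-1.852

Iteration 1:
  x_1 = (-4 - (-1.7)·2.000 - (-2.5)·2.000 - (-0.9)·-2.000) / (7.1) = 0.366
  x_2 = (8 - (0.4)·0.366 - (-1.5)·2.000 - (2.4)·-2.000) / (6.3) = 2.485
  x_3 = (-9 - (-3)·0.366 - (4)·2.485 - (-1)·-2.000) / (10) = -1.984
  x_4 = (3 - (2)·0.366 - (-4)·2.485 - (-1)·-1.984) / (10) = 1.022
Iteration 2:
  x_1 = (-4 - (-1.7)·2.485 - (-2.5)·-1.984 - (-0.9)·1.022) / (7.1) = -0.537
  x_2 = (8 - (0.4)·-0.537 - (-1.5)·-1.984 - (2.4)·1.022) / (6.3) = 0.442
  x_3 = (-9 - (-3)·-0.537 - (4)·0.442 - (-1)·1.022) / (10) = -1.136
  x_4 = (3 - (2)·-0.537 - (-4)·0.442 - (-1)·-1.136) / (10) = 0.471
Residual b − A·x = (-1.852, 2.596, -0.548, -0.004)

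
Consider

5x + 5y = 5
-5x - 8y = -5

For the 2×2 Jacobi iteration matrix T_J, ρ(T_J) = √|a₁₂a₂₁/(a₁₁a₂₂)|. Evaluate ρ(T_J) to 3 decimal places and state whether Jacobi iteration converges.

0.791

a₁₂a₂₁/(a₁₁a₂₂) = (5)·(-5) / ((5)·(-8)) = 0.625000
ρ = √|0.625000| = √0.625000 = 0.791
ρ < 1, so Jacobi converges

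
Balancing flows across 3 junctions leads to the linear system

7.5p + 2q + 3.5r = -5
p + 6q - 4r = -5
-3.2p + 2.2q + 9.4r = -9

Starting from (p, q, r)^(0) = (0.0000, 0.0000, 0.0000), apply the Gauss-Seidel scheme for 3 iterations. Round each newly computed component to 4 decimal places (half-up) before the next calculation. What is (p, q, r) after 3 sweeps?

Iteration 1:
  p = (-5 - (2)·0.0000 - (3.5)·0.0000) / (7.5) = -0.6667
  q = (-5 - (1)·-0.6667 - (-4)·0.0000) / (6) = -0.7222
  r = (-9 - (-3.2)·-0.6667 - (2.2)·-0.7222) / (9.4) = -1.0154
Iteration 2:
  p = (-5 - (2)·-0.7222 - (3.5)·-1.0154) / (7.5) = -0.0002
  q = (-5 - (1)·-0.0002 - (-4)·-1.0154) / (6) = -1.5102
  r = (-9 - (-3.2)·-0.0002 - (2.2)·-1.5102) / (9.4) = -0.6041
Iteration 3:
  p = (-5 - (2)·-1.5102 - (3.5)·-0.6041) / (7.5) = 0.0180
  q = (-5 - (1)·0.0180 - (-4)·-0.6041) / (6) = -1.2391
  r = (-9 - (-3.2)·0.0180 - (2.2)·-1.2391) / (9.4) = -0.6613

(0.0180, -1.2391, -0.6613)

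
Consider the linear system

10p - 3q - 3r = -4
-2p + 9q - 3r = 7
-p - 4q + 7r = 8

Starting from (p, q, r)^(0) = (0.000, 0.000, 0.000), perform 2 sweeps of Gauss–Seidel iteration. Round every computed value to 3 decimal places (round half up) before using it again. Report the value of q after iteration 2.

Iteration 1:
  p = (-4 - (-3)·0.000 - (-3)·0.000) / (10) = -0.400
  q = (7 - (-2)·-0.400 - (-3)·0.000) / (9) = 0.689
  r = (8 - (-1)·-0.400 - (-4)·0.689) / (7) = 1.479
Iteration 2:
  p = (-4 - (-3)·0.689 - (-3)·1.479) / (10) = 0.250
  q = (7 - (-2)·0.250 - (-3)·1.479) / (9) = 1.326
  r = (8 - (-1)·0.250 - (-4)·1.326) / (7) = 1.936

1.326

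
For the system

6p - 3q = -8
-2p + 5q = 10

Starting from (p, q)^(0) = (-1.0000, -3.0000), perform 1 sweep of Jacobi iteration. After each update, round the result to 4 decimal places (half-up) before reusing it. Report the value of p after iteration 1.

Iteration 1:
  p = (-8 - (-3)·-3.0000) / (6) = -2.8333
  q = (10 - (-2)·-1.0000) / (5) = 1.6000

-2.8333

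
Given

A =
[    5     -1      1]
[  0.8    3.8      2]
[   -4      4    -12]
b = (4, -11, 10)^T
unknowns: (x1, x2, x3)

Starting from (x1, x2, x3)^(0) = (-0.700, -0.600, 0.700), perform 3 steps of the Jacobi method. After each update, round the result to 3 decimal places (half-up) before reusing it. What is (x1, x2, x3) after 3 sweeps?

Iteration 1:
  x1 = (4 - (-1)·-0.600 - (1)·0.700) / (5) = 0.540
  x2 = (-11 - (0.8)·-0.700 - (2)·0.700) / (3.8) = -3.116
  x3 = (10 - (-4)·-0.700 - (4)·-0.600) / (-12) = -0.800
Iteration 2:
  x1 = (4 - (-1)·-3.116 - (1)·-0.800) / (5) = 0.337
  x2 = (-11 - (0.8)·0.540 - (2)·-0.800) / (3.8) = -2.587
  x3 = (10 - (-4)·0.540 - (4)·-3.116) / (-12) = -2.052
Iteration 3:
  x1 = (4 - (-1)·-2.587 - (1)·-2.052) / (5) = 0.693
  x2 = (-11 - (0.8)·0.337 - (2)·-2.052) / (3.8) = -1.886
  x3 = (10 - (-4)·0.337 - (4)·-2.587) / (-12) = -1.808

(0.693, -1.886, -1.808)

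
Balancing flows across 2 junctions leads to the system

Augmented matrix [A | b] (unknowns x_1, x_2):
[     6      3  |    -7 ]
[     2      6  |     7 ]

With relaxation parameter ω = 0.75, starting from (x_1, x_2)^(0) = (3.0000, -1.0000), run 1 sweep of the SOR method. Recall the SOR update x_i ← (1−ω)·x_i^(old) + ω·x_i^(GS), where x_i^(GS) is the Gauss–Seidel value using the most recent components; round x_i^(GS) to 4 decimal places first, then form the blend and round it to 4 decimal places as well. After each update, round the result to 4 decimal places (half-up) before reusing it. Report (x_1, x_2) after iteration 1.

Iteration 1:
  x_1: GS value = (-7 - (3)·-1.0000) / (6) = -0.6667;  x_1 ← (1−ω)·3.0000 + ω·-0.6667 = 0.2500
  x_2: GS value = (7 - (2)·0.2500) / (6) = 1.0833;  x_2 ← (1−ω)·-1.0000 + ω·1.0833 = 0.5625

(0.2500, 0.5625)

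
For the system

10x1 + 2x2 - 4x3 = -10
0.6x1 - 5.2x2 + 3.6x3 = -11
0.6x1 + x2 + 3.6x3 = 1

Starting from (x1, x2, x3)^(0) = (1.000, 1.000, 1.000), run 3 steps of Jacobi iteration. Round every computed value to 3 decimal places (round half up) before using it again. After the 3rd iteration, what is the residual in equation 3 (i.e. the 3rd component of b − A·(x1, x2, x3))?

Iteration 1:
  x1 = (-10 - (2)·1.000 - (-4)·1.000) / (10) = -0.800
  x2 = (-11 - (0.6)·1.000 - (3.6)·1.000) / (-5.2) = 2.923
  x3 = (1 - (0.6)·1.000 - (1)·1.000) / (3.6) = -0.167
Iteration 2:
  x1 = (-10 - (2)·2.923 - (-4)·-0.167) / (10) = -1.651
  x2 = (-11 - (0.6)·-0.800 - (3.6)·-0.167) / (-5.2) = 1.907
  x3 = (1 - (0.6)·-0.800 - (1)·2.923) / (3.6) = -0.401
Iteration 3:
  x1 = (-10 - (2)·1.907 - (-4)·-0.401) / (10) = -1.542
  x2 = (-11 - (0.6)·-1.651 - (3.6)·-0.401) / (-5.2) = 1.647
  x3 = (1 - (0.6)·-1.651 - (1)·1.907) / (3.6) = 0.023
Residual b − A·x = (2.218, -1.593, 0.195)

0.195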